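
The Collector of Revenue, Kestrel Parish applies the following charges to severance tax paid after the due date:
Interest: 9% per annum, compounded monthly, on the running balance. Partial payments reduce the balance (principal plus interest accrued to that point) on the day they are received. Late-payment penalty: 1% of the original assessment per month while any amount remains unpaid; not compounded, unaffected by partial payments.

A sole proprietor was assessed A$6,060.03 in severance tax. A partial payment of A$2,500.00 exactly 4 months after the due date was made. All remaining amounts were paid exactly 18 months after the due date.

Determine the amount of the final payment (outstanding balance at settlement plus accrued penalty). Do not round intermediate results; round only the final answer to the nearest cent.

Monthly rate = 9% ÷ 12 = 0.75%
Balance at month 4: A$6,060.0300 × (1 + 0.0075)^4 = A$6,243.8864…
After A$2,500.00 payment: A$6,243.8864… − A$2,500.00 = A$3,743.8864…
Balance at month 18: A$3,743.8864… × (1 + 0.0075)^14 = A$4,156.7455…
Penalty: 18 × 1% × A$6,060.03 = A$1,090.81…
Final settlement = outstanding balance + penalty = A$4,156.7455… + A$1,090.81… = A$5,247.55

A$5,247.55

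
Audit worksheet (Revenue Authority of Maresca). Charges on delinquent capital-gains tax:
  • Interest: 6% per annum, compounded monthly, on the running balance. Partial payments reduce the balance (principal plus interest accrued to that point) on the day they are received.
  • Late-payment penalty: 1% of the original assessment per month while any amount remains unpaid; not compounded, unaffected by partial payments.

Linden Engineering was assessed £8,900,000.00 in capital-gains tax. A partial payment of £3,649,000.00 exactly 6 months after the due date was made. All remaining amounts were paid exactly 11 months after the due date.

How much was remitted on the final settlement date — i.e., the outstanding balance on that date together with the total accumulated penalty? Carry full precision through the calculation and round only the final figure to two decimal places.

£6,639,781.09

Monthly rate = 6% ÷ 12 = 0.5%
Balance at month 6: £8,900,000.0000 × (1 + 0.005)^6 = £9,170,359.8336…
After £3,649,000.00 payment: £9,170,359.8336… − £3,649,000.00 = £5,521,359.8336…
Balance at month 11: £5,521,359.8336… × (1 + 0.005)^5 = £5,660,781.0884…
Penalty: 11 × 1% × £8,900,000.00 = £979,000.00
Final settlement = outstanding balance + penalty = £5,660,781.0884… + £979,000.00 = £6,639,781.09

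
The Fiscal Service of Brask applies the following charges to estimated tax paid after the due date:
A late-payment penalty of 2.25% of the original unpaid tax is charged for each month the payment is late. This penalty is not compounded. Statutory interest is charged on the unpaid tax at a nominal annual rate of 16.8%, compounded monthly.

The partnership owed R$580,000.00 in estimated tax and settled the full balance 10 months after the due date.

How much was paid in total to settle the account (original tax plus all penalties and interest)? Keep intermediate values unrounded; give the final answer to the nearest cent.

Late-payment penalty: 10 × 2.25% × R$580,000.00 = R$130,500.00
Interest (16.8%/yr ÷ 12 = 1.4%/month): R$580,000.00 × ((1 + 0.014)^10 − 1) = R$86,511.3410…
Total = R$580,000.00 + R$130,500.0000 + R$86,511.3410… = R$797,011.34

R$797,011.34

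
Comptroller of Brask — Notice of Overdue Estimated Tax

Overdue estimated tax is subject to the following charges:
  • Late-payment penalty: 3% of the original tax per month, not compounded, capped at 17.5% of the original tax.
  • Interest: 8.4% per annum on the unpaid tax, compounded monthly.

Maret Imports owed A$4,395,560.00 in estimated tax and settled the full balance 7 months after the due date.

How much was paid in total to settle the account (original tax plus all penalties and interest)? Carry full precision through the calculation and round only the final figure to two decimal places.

A$5,384,741.61

Penalty (uncapped): 7 × 3% × A$4,395,560.00 = A$923,067.60; cap = 17.5% × A$4,395,560.00 = A$769,223.00 → penalty = A$769,223.00
Interest (8.4%/yr ÷ 12 = 0.7%/month): A$4,395,560.00 × ((1 + 0.007)^7 − 1) = A$219,958.6109…
Total = A$4,395,560.00 + A$769,223.0000 + A$219,958.6109… = A$5,384,741.61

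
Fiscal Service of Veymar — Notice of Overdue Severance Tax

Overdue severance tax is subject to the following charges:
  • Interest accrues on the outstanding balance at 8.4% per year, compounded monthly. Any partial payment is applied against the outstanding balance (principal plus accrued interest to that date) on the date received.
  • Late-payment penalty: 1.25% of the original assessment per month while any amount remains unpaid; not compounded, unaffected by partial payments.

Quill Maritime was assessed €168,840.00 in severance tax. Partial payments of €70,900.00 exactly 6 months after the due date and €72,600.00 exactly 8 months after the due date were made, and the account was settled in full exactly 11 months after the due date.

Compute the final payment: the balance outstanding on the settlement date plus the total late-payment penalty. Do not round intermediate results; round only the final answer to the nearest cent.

Monthly rate = 8.4% ÷ 12 = 0.7%
Balance at month 6: €168,840.0000 × (1 + 0.007)^6 = €176,056.5417…
After €70,900.00 payment: €176,056.5417… − €70,900.00 = €105,156.5417…
Balance at month 8: €105,156.5417… × (1 + 0.007)^2 = €106,633.8860…
After €72,600.00 payment: €106,633.8860… − €72,600.00 = €34,033.8860…
Balance at month 11: €34,033.8860… × (1 + 0.007)^3 = €34,753.6123…
Penalty: 11 × 1.25% × €168,840.00 = €23,215.50
Final settlement = outstanding balance + penalty = €34,753.6123… + €23,215.50 = €57,969.11

€57,969.11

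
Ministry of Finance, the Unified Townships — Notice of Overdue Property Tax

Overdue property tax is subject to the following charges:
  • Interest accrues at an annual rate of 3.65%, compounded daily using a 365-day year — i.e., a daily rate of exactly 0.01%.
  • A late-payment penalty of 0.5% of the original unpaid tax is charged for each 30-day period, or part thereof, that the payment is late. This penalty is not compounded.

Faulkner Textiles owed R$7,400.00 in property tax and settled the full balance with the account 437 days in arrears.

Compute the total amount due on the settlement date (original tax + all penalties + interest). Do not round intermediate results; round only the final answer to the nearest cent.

R$8,285.53

Penalty periods: ⌈437/30⌉ = 15; penalty = 15 × 0.5% × R$7,400.00 = R$555.00
Interest: R$7,400.00 × ((1 + 0.0001)^437 − 1) = R$7,400.00 × 0.04466662… = R$330.5330…
Total = R$7,400.00 + R$555.0000 + R$330.5330… = R$8,285.53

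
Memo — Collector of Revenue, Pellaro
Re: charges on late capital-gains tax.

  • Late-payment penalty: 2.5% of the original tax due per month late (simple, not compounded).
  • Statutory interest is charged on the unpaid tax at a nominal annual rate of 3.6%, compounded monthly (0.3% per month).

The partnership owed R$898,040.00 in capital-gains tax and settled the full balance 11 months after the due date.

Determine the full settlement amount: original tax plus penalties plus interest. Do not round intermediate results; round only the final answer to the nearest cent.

Late-payment penalty = 2.5% × R$898,040.00 × 11 mo = R$246,961.00
Interest: R$898,040.00 × ((1 + 0.003)^11 − 1) = R$898,040.00 × 0.0334995… = R$30,083.8747…
Total = R$898,040.00 + R$246,961.0000 + R$30,083.8747… = R$1,175,084.87

R$1,175,084.87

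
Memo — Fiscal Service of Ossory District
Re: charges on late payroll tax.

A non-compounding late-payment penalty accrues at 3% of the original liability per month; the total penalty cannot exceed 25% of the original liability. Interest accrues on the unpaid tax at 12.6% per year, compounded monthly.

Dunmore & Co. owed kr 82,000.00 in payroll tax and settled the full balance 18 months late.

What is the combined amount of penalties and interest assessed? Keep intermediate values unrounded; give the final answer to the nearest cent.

Penalty (uncapped): 18 × 3% × kr 82,000.00 = kr 44,280.00; cap = 25% × kr 82,000.00 = kr 20,500.00 → penalty = kr 20,500.00
Interest (12.6%/yr ÷ 12 = 1.05%/month): kr 82,000.00 × ((1 + 0.0105)^18 − 1) = kr 16,961.7972…
Penalties + interest = kr 20,500.0000 + kr 16,961.7972… = kr 37,461.80

kr 37,461.80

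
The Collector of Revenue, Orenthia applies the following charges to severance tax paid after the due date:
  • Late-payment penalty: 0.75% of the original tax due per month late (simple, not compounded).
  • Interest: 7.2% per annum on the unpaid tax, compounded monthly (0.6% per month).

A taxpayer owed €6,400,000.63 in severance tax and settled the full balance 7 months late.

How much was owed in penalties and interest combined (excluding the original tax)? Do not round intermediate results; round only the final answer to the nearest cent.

Late-payment penalty = 0.75% × €6,400,000.63 × 7 mo = €336,000.03…
Interest: €6,400,000.63 × ((1 + 0.006)^7 − 1) = €6,400,000.63 × 0.0427636… = €273,687.1023…
Penalties + interest = €336,000.0331… + €273,687.1023… = €609,687.14

€609,687.14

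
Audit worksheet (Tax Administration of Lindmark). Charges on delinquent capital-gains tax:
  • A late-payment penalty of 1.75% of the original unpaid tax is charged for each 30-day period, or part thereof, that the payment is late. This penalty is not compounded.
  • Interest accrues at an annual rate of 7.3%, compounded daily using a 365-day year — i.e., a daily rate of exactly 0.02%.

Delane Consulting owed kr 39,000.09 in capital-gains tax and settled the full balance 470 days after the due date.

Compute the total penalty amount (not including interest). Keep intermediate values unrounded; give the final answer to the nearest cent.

Penalty periods: ⌈470/30⌉ = 16; penalty = 16 × 1.75% × kr 39,000.09 = kr 10,920.03…

kr 10,920.03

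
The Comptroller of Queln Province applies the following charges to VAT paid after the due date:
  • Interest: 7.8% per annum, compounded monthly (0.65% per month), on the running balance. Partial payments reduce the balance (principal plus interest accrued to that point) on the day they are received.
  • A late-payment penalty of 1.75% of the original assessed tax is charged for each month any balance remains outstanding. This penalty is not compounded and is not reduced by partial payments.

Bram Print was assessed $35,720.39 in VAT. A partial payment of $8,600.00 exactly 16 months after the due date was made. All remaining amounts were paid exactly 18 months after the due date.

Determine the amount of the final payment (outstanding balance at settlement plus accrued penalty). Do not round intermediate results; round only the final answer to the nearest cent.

Balance at month 16: $35,720.3900 × (1 + 0.0065)^16 = $39,622.0243…
After $8,600.00 payment: $39,622.0243… − $8,600.00 = $31,022.0243…
Balance at month 18: $31,022.0243… × (1 + 0.0065)^2 = $31,426.6213…
Penalty: 18 × 1.75% × $35,720.39 = $11,251.92…
Final settlement = outstanding balance + penalty = $31,426.6213… + $11,251.92… = $42,678.54

$42,678.54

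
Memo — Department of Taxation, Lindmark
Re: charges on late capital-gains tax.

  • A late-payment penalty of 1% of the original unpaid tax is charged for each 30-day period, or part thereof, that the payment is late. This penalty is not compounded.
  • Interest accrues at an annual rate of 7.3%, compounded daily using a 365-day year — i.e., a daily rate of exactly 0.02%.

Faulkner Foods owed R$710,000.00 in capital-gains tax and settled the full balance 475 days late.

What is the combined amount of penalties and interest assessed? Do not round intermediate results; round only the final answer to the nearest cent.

Penalty periods: ⌈475/30⌉ = 16; penalty = 16 × 1% × R$710,000.00 = R$113,600.00
Interest: R$710,000.00 × ((1 + 0.0002)^475 − 1) = R$710,000.00 × 0.09964841… = R$70,750.3710…
Penalties + interest = R$113,600.0000 + R$70,750.3710… = R$184,350.37

R$184,350.37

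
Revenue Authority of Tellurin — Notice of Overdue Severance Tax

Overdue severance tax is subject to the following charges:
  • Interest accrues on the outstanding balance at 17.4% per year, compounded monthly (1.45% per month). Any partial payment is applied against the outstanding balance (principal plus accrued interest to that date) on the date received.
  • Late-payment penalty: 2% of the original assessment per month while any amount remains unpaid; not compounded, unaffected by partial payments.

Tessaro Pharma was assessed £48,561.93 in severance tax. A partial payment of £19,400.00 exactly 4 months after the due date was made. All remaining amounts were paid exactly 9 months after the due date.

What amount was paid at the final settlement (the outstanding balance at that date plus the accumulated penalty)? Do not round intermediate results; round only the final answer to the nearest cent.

Balance at month 4: £48,561.9300 × (1 + 0.0145)^4 = £51,440.3771…
After £19,400.00 payment: £51,440.3771… − £19,400.00 = £32,040.3771…
Balance at month 9: £32,040.3771… × (1 + 0.0145)^5 = £34,431.6533…
Penalty: 9 × 2% × £48,561.93 = £8,741.15…
Final settlement = outstanding balance + penalty = £34,431.6533… + £8,741.15… = £43,172.80

£43,172.80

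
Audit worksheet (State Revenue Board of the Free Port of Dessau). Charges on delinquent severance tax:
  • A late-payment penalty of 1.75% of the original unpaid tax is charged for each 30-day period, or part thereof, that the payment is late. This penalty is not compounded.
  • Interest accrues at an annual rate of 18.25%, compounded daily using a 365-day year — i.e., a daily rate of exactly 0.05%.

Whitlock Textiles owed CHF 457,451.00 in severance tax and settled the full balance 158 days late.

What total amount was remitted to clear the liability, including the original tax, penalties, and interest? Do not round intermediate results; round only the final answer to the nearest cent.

CHF 543,078.03

Penalty periods: ⌈158/30⌉ = 6; penalty = 6 × 1.75% × CHF 457,451.00 = CHF 48,032.36…
Interest: CHF 457,451.00 × ((1 + 0.0005)^158 − 1) = CHF 457,451.00 × 0.08218296… = CHF 37,594.6753…
Total = CHF 457,451.00 + CHF 48,032.3550 + CHF 37,594.6753… = CHF 543,078.03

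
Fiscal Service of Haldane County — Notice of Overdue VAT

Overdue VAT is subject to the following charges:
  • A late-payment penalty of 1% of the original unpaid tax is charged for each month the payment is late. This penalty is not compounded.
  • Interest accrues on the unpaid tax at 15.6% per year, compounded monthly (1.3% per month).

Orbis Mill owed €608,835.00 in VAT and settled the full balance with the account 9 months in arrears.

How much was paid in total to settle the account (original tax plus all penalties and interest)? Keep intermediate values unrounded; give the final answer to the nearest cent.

€738,682.58

Late-payment penalty: 9 × 1% × €608,835.00 = €54,795.15
Interest: €608,835.00 × ((1 + 0.013)^9 − 1) = €608,835.00 × 0.1232722… = €75,052.4262…
Total = €608,835.00 + €54,795.1500 + €75,052.4262… = €738,682.58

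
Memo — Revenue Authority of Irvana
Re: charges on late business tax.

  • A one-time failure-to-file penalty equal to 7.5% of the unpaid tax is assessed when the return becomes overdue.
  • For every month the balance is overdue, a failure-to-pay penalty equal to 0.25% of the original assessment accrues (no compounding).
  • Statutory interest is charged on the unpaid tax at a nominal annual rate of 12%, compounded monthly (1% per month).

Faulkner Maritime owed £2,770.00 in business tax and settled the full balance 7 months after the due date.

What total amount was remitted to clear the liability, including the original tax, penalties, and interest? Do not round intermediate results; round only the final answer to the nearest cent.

£3,226.04

Failure-to-file penalty: 7.5% × £2,770.00 = £207.75
Failure-to-pay penalty = 0.25% × £2,770.00 × 7 mo = £48.48…
Interest: £2,770.00 × ((1 + 0.01)^7 − 1) = £2,770.00 × 0.0721354… = £199.8149…
Total = £2,770.00 + £256.2250 + £199.8149… = £3,226.04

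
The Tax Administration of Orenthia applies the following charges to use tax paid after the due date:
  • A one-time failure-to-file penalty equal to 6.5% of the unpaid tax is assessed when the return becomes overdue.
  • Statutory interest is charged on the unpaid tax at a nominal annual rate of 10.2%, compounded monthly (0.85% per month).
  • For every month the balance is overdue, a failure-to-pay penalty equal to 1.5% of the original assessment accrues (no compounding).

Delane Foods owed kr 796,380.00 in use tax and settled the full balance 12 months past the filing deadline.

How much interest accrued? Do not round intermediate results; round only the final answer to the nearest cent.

kr 85,137.98

Interest: kr 796,380.00 × ((1 + 0.0085)^12 − 1) = kr 796,380.00 × 0.1069062… = kr 85,137.9810…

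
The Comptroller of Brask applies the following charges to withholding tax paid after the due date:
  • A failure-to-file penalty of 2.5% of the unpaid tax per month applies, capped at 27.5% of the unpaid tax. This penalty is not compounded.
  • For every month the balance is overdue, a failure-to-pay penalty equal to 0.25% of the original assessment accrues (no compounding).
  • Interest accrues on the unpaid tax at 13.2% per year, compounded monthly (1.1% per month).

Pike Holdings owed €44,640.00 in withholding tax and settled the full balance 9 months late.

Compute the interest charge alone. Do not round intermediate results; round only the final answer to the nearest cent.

€4,618.89

Interest: €44,640.00 × ((1 + 0.011)^9 − 1) = €44,640.00 × 0.1034697… = €4,618.8860…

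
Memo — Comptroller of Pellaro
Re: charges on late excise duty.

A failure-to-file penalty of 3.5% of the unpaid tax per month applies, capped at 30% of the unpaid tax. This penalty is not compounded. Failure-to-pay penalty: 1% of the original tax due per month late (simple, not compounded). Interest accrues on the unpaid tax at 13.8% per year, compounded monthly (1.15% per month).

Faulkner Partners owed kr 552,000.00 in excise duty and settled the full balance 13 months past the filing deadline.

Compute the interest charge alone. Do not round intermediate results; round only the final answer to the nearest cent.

Interest: kr 552,000.00 × ((1 + 0.0115)^13 − 1) = kr 552,000.00 × 0.1602632… = kr 88,465.3077…

kr 88,465.31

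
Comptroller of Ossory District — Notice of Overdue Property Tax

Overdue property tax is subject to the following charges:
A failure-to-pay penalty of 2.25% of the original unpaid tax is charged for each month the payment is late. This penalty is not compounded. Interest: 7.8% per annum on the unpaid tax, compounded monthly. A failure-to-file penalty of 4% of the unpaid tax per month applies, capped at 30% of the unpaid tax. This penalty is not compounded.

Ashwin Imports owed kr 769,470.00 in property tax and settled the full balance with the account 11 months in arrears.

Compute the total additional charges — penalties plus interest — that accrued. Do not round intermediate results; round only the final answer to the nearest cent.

Failure-to-file: 11 × 4% × kr 769,470.00 = kr 338,566.80, capped at 30% × kr 769,470.00 = kr 230,841.00
Failure-to-pay penalty = 2.25% × kr 769,470.00 × 11 mo = kr 190,443.83…
Interest (7.8%/yr ÷ 12 = 0.65%/month): kr 769,470.00 × ((1 + 0.0065)^11 − 1) = kr 56,840.4854…
Penalties + interest = kr 421,284.8250 + kr 56,840.4854… = kr 478,125.31

kr 478,125.31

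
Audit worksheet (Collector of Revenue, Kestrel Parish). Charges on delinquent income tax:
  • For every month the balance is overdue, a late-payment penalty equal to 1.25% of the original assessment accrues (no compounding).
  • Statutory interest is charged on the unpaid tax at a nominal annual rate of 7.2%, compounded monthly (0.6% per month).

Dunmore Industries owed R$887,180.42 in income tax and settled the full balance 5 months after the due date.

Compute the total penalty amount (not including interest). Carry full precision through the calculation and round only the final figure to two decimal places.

R$55,448.78

Late-payment penalty = 1.25% × R$887,180.42 × 5 mo = R$55,448.78…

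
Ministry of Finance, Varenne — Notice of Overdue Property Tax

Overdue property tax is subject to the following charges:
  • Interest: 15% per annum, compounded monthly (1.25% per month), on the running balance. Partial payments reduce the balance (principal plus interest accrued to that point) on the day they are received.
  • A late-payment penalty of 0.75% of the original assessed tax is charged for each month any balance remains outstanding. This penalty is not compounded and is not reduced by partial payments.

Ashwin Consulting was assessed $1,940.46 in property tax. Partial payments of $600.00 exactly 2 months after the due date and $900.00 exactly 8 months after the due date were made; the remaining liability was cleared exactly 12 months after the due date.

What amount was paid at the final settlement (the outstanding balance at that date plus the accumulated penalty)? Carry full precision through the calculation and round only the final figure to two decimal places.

Balance at month 2: $1,940.4600 × (1 + 0.0125)^2 = $1,989.2747…
After $600.00 payment: $1,989.2747… − $600.00 = $1,389.2747…
Balance at month 8: $1,389.2747… × (1 + 0.0125)^6 = $1,496.7812…
After $900.00 payment: $1,496.7812… − $900.00 = $596.7812…
Balance at month 12: $596.7812… × (1 + 0.0125)^4 = $627.1844…
Penalty: 12 × 0.75% × $1,940.46 = $174.64…
Final settlement = outstanding balance + penalty = $627.1844… + $174.64… = $801.83

$801.83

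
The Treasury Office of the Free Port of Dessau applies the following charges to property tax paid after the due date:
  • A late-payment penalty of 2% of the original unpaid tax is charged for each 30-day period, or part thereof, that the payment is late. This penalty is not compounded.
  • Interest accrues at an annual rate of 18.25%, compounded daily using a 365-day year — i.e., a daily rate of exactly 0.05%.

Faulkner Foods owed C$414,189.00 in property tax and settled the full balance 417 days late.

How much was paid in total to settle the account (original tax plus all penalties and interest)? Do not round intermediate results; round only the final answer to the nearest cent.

Penalty periods: ⌈417/30⌉ = 14; penalty = 14 × 2% × C$414,189.00 = C$115,972.92
Interest: C$414,189.00 × ((1 + 0.0005)^417 − 1) = C$414,189.00 × 0.23176474… = C$95,994.4076…
Total = C$414,189.00 + C$115,972.9200 + C$95,994.4076… = C$626,156.33

C$626,156.33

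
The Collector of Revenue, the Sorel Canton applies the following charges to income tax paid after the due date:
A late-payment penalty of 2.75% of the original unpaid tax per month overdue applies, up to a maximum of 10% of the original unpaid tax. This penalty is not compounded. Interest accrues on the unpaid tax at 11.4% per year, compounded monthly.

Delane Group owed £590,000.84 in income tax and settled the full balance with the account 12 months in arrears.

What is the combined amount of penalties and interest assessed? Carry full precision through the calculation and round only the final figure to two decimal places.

Penalty (uncapped): 12 × 2.75% × £590,000.84 = £194,700.28…; cap = 10% × £590,000.84 = £59,000.08… → penalty = £59,000.08…
Interest (11.4%/yr ÷ 12 = 0.95%/month): £590,000.84 × ((1 + 0.0095)^12 − 1) = £70,888.1385…
Penalties + interest = £59,000.0840 + £70,888.1385… = £129,888.22

£129,888.22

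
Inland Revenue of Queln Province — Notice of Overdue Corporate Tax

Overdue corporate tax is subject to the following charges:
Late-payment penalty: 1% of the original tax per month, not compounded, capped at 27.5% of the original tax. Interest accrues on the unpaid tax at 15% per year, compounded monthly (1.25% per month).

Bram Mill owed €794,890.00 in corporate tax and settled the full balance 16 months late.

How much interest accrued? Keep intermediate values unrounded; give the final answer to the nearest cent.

€174,788.00

Interest: €794,890.00 × ((1 + 0.0125)^16 − 1) = €794,890.00 × 0.2198895… = €174,788.0026…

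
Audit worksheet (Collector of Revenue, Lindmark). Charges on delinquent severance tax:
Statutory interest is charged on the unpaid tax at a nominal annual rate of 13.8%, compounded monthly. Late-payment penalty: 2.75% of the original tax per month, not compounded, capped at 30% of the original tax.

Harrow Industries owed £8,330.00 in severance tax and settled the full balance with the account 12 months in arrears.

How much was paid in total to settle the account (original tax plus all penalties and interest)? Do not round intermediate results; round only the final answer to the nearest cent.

Penalty (uncapped): 12 × 2.75% × £8,330.00 = £2,748.90; cap = 30% × £8,330.00 = £2,499.00 → penalty = £2,499.00
Interest (13.8%/yr ÷ 12 = 1.15%/month): £8,330.00 × ((1 + 0.0115)^12 − 1) = £1,225.1090…
Total = £8,330.00 + £2,499.0000 + £1,225.1090… = £12,054.11

£12,054.11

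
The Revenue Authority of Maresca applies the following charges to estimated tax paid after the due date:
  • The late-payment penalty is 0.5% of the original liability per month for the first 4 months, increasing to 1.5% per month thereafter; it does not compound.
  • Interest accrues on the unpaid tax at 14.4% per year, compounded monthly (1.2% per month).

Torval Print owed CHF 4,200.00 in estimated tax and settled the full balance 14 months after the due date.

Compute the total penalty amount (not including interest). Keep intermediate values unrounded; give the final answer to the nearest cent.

CHF 714.00

Penalty, months 1–4: 4 × 0.5% × CHF 4,200.00 = CHF 84.00
Penalty, months 5–14: 10 × 1.5% × CHF 4,200.00 = CHF 630.00
Total penalty = CHF 84.00 + CHF 630.00 = CHF 714.00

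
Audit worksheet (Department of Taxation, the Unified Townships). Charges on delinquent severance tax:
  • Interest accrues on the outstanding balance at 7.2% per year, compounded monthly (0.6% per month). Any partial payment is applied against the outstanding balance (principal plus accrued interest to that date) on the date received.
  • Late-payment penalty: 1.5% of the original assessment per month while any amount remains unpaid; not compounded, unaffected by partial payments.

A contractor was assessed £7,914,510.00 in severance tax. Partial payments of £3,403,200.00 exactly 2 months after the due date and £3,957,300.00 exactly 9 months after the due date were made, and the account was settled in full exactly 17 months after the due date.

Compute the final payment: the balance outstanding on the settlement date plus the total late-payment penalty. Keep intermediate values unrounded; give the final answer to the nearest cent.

Balance at month 2: £7,914,510.0000 × (1 + 0.006)^2 = £8,009,769.0424…
After £3,403,200.00 payment: £8,009,769.0424… − £3,403,200.00 = £4,606,569.0424…
Balance at month 9: £4,606,569.0424… × (1 + 0.006)^7 = £4,803,562.5437…
After £3,957,300.00 payment: £4,803,562.5437… − £3,957,300.00 = £846,262.5437…
Balance at month 17: £846,262.5437… × (1 + 0.006)^8 = £887,746.4920…
Penalty: 17 × 1.5% × £7,914,510.00 = £2,018,200.05
Final settlement = outstanding balance + penalty = £887,746.4920… + £2,018,200.05 = £2,905,946.54

£2,905,946.54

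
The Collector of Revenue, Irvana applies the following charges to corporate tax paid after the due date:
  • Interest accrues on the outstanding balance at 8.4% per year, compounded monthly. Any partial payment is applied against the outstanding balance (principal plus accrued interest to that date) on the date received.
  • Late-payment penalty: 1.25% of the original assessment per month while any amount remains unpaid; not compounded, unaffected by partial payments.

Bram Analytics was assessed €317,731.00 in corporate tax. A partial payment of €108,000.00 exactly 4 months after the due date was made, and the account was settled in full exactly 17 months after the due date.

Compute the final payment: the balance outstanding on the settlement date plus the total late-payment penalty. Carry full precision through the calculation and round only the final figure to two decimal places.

€307,000.58

Monthly rate = 8.4% ÷ 12 = 0.7%
Balance at month 4: €317,731.0000 × (1 + 0.007)^4 = €326,721.3176…
After €108,000.00 payment: €326,721.3176… − €108,000.00 = €218,721.3176…
Balance at month 17: €218,721.3176… × (1 + 0.007)^13 = €239,482.7468…
Penalty: 17 × 1.25% × €317,731.00 = €67,517.84…
Final settlement = outstanding balance + penalty = €239,482.7468… + €67,517.84… = €307,000.58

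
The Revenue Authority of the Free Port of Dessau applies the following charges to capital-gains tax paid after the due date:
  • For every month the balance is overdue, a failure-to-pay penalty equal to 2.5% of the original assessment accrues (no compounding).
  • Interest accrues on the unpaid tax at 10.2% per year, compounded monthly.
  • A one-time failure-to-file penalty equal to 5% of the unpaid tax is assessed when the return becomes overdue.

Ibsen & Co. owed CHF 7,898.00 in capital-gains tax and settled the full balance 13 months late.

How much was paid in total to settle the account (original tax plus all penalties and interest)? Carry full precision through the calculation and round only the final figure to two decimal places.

Failure-to-file penalty: 5% × CHF 7,898.00 = CHF 394.90
Failure-to-pay penalty = 2.5% × CHF 7,898.00 × 13 mo = CHF 2,566.85
Interest (10.2%/yr ÷ 12 = 0.85%/month): CHF 7,898.00 × ((1 + 0.0085)^13 − 1) = CHF 918.6553…
Total = CHF 7,898.00 + CHF 2,961.7500 + CHF 918.6553… = CHF 11,778.41

CHF 11,778.41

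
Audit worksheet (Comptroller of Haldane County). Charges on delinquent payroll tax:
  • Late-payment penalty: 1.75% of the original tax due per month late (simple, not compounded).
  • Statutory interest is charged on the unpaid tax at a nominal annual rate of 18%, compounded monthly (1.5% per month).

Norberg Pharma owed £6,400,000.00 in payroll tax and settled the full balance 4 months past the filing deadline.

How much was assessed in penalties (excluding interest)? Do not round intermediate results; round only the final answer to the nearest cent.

£448,000.00

Late-payment penalty = 1.75% × £6,400,000.00 × 4 mo = £448,000.00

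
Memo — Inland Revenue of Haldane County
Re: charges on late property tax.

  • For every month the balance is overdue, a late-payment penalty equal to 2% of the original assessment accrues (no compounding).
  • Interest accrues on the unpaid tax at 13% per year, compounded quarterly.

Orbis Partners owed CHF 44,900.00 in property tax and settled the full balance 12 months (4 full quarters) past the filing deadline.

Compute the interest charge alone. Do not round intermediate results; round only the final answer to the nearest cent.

Interest (13%/yr ÷ 4 = 3.25%/quarter): CHF 44,900.00 × ((1 + 0.0325)^4 − 1) = CHF 6,127.7692…

CHF 6,127.77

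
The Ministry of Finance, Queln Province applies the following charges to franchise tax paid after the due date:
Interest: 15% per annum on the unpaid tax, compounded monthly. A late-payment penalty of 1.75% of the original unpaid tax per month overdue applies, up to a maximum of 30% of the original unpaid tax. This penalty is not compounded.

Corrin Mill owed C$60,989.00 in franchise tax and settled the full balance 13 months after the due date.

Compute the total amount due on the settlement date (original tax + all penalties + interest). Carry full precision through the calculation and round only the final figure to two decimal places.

C$85,553.17

Penalty: 13 × 1.75% × C$60,989.00 = C$13,875.00… (below the 30% cap of C$18,296.70)
Interest (15%/yr ÷ 12 = 1.25%/month): C$60,989.00 × ((1 + 0.0125)^13 − 1) = C$10,689.1730…
Total = C$60,989.00 + C$13,874.9975 + C$10,689.1730… = C$85,553.17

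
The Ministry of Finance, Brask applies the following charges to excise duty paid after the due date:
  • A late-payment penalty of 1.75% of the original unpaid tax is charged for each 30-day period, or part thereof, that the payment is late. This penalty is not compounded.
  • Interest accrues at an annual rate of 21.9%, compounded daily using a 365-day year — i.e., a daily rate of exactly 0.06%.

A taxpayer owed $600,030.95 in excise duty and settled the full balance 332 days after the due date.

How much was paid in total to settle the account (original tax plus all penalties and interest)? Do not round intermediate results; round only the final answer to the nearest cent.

Penalty periods: ⌈332/30⌉ = 12; penalty = 12 × 1.75% × $600,030.95 = $126,006.50…
Interest: $600,030.95 × ((1 + 0.0006)^332 − 1) = $600,030.95 × 0.22035313… = $132,218.6952…
Total = $600,030.95 + $126,006.4995 + $132,218.6952… = $858,256.14

$858,256.14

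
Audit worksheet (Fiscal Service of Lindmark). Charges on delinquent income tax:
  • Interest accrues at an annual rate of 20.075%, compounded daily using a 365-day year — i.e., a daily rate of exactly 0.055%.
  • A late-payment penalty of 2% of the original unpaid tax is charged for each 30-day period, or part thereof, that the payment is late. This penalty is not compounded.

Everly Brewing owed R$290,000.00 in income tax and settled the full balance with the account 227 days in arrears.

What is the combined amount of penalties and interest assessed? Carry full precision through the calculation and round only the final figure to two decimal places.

R$84,952.49

Penalty periods: ⌈227/30⌉ = 8; penalty = 8 × 2% × R$290,000.00 = R$46,400.00
Interest: R$290,000.00 × ((1 + 0.00055)^227 − 1) = R$290,000.00 × 0.13293961… = R$38,552.4866…
Penalties + interest = R$46,400.0000 + R$38,552.4866… = R$84,952.49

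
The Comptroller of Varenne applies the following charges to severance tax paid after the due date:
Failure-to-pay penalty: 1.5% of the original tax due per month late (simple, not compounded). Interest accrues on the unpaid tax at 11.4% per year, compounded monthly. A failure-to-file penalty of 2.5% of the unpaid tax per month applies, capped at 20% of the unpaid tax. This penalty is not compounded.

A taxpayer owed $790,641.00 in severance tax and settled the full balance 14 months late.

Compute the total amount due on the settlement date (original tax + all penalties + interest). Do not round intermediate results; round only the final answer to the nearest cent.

Failure-to-file: 14 × 2.5% × $790,641.00 = $276,724.35, capped at 20% × $790,641.00 = $158,128.20
Failure-to-pay penalty = 1.5% × $790,641.00 × 14 mo = $166,034.61
Interest (11.4%/yr ÷ 12 = 0.95%/month): $790,641.00 × ((1 + 0.0095)^14 − 1) = $111,901.9072…
Total = $790,641.00 + $324,162.8100 + $111,901.9072… = $1,226,705.72

$1,226,705.72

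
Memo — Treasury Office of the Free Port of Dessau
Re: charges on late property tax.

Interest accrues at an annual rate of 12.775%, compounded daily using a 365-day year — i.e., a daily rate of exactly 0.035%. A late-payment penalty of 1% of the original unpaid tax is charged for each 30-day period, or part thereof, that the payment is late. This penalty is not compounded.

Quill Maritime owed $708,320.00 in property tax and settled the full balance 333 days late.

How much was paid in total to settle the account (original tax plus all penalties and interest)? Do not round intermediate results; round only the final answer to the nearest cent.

Penalty periods: ⌈333/30⌉ = 12; penalty = 12 × 1% × $708,320.00 = $84,998.40
Interest: $708,320.00 × ((1 + 0.00035)^333 − 1) = $708,320.00 × 0.12359078… = $87,541.8197…
Total = $708,320.00 + $84,998.4000 + $87,541.8197… = $880,860.22

$880,860.22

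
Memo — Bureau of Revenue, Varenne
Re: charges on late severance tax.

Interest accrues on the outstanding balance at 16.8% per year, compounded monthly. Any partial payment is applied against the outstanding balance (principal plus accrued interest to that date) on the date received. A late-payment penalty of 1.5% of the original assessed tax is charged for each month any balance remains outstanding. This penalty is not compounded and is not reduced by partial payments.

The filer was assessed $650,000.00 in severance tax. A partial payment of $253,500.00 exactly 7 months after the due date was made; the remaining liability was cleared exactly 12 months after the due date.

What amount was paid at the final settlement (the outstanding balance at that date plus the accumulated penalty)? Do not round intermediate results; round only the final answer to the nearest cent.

$613,264.57

Monthly rate = 16.8% ÷ 12 = 1.4%
Balance at month 7: $650,000.0000 × (1 + 0.014)^7 = $716,438.7073…
After $253,500.00 payment: $716,438.7073… − $253,500.00 = $462,938.7073…
Balance at month 12: $462,938.7073… × (1 + 0.014)^5 = $496,264.5689…
Penalty: 12 × 1.5% × $650,000.00 = $117,000.00
Final settlement = outstanding balance + penalty = $496,264.5689… + $117,000.00 = $613,264.57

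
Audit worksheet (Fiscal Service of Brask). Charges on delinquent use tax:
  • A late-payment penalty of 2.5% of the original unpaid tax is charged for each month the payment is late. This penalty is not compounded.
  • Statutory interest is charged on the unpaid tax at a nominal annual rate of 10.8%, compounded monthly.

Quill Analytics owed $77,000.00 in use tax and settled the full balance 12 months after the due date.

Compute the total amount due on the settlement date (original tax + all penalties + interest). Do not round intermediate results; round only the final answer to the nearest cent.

Late-payment penalty: 12 × 2.5% × $77,000.00 = $23,100.00
Interest (10.8%/yr ÷ 12 = 0.9%/month): $77,000.00 × ((1 + 0.009)^12 − 1) = $8,740.2450…
Total = $77,000.00 + $23,100.0000 + $8,740.2450… = $108,840.24

$108,840.24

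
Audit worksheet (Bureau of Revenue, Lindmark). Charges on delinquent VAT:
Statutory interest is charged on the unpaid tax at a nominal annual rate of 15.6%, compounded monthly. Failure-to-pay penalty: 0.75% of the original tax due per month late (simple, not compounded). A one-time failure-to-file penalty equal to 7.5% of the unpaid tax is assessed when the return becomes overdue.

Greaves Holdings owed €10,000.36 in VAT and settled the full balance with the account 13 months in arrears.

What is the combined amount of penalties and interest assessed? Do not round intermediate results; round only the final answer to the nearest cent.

€3,553.44

Failure-to-file penalty: 7.5% × €10,000.36 = €750.03…
Failure-to-pay penalty: 13 × 0.75% × €10,000.36 = €975.04…
Interest (15.6%/yr ÷ 12 = 1.3%/month): €10,000.36 × ((1 + 0.013)^13 − 1) = €1,828.3783…
Penalties + interest = €1,725.0621 + €1,828.3783… = €3,553.44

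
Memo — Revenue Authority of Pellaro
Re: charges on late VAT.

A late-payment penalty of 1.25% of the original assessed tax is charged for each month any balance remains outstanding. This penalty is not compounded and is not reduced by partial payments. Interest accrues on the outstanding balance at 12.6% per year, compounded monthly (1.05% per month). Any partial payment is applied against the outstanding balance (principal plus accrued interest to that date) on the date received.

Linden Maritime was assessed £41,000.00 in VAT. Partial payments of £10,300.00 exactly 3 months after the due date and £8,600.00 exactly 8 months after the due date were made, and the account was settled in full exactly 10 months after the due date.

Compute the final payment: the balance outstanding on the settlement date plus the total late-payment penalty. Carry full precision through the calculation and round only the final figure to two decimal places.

Balance at month 3: £41,000.0000 × (1 + 0.0105)^3 = £42,305.1082…
After £10,300.00 payment: £42,305.1082… − £10,300.00 = £32,005.1082…
Balance at month 8: £32,005.1082… × (1 + 0.0105)^5 = £33,721.0345…
After £8,600.00 payment: £33,721.0345… − £8,600.00 = £25,121.0345…
Balance at month 10: £25,121.0345… × (1 + 0.0105)^2 = £25,651.3458…
Penalty: 10 × 1.25% × £41,000.00 = £5,125.00
Final settlement = outstanding balance + penalty = £25,651.3458… + £5,125.00 = £30,776.35

£30,776.35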